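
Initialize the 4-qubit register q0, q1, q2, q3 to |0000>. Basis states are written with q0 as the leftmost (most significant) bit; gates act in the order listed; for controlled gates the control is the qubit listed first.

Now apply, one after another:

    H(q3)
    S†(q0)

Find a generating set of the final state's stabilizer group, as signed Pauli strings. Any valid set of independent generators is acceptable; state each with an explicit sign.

The final state is stabilized by the group generated by +IIIX, +ZIII, +IZII, +IIZI; other independent generating sets are equally valid.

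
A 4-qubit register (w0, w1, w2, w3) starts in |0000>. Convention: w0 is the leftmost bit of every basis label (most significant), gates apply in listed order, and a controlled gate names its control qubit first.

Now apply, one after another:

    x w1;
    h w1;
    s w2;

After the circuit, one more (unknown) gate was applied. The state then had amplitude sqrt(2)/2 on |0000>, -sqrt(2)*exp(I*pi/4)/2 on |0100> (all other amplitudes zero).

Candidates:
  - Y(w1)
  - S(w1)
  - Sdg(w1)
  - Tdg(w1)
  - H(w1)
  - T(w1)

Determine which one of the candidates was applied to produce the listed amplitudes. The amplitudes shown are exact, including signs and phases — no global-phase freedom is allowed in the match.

The applied gate was T(w1).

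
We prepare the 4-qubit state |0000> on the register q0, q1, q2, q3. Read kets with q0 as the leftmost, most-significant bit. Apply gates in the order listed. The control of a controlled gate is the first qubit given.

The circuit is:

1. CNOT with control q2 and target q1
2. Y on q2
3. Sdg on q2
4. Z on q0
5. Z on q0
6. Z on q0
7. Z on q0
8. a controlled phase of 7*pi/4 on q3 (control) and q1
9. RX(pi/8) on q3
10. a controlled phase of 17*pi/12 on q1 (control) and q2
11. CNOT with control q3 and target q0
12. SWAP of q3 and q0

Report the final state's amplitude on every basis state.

The final amplitudes are cos(pi/16) on |0010>, -I*sin(pi/16) on |1011>, and 0 on every other basis state. Key observation: gates 4-7 undo each other exactly, leaving only the rest of the circuit to track.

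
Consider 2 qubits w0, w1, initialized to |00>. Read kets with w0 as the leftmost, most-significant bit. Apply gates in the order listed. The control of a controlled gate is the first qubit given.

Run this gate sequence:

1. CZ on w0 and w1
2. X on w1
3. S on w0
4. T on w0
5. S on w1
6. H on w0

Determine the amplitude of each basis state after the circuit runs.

The resulting statevector has amplitude 0 on |00>, sqrt(2)*I/2 on |01>, 0 on |10>, sqrt(2)*I/2 on |11>.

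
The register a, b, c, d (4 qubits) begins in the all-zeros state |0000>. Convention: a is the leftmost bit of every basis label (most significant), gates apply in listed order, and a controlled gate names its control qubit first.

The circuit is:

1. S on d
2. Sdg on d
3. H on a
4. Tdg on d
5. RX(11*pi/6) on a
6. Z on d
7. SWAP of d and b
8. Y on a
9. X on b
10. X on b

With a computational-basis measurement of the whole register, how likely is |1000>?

The probability of measuring |1000> is 1/2. Key observation: the block from step 1 through step 2 cancels to the identity and can be dropped.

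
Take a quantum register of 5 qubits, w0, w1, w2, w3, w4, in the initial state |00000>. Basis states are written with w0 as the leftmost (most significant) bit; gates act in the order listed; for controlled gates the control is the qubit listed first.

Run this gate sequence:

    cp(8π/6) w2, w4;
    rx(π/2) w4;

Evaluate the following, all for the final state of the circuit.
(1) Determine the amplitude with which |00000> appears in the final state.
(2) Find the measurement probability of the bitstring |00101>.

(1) The final state's coefficient on |00000> equals sqrt(2)/2.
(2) Outcome |00101> occurs with probability 0.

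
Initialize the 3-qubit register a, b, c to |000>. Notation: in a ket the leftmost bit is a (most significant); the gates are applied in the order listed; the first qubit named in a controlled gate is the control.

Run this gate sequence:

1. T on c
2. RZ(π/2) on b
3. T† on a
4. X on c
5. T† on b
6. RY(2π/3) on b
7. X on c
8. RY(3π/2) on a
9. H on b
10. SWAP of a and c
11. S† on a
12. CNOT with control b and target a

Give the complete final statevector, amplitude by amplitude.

The final amplitudes are (1 + sqrt(3))*exp(3*I*pi/4)/4 on |000>, (-sqrt(3) - 1)*exp(3*I*pi/4)/4 on |001>, 0 on |010>, 0 on |011>, 0 on |100>, 0 on |101>, (1 - sqrt(3))*exp(3*I*pi/4)/4 on |110>, (-1 + sqrt(3))*exp(3*I*pi/4)/4 on |111>.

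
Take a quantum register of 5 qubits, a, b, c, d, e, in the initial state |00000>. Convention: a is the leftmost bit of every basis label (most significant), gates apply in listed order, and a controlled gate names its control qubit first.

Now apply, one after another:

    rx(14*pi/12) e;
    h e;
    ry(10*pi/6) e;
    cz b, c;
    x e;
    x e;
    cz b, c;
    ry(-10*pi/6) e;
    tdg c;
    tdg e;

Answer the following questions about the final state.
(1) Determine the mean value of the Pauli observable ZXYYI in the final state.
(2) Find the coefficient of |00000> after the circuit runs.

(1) In the final state, ZXYYI has expectation 0.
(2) The amplitude on |00000> is (1 - I)*(1 - sqrt(3)*I)/4.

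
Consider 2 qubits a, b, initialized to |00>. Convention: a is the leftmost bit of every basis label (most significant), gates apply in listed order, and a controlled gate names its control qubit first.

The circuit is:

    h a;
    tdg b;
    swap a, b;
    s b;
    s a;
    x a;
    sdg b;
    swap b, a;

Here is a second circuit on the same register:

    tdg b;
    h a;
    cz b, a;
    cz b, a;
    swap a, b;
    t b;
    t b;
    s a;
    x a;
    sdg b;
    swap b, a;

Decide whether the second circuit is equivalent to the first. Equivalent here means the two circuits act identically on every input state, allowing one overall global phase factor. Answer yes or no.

Yes — the two circuits implement the same unitary up to a global phase.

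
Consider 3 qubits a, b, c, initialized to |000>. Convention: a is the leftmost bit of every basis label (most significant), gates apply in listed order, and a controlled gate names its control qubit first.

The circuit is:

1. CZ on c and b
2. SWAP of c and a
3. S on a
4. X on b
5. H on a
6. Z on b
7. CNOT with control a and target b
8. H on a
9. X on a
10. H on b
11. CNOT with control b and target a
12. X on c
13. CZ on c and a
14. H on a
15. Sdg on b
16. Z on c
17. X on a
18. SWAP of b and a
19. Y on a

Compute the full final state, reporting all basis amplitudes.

The final amplitudes are 0 on |000>, 1/2 on |001>, 0 on |010>, -1/2 on |011>, 0 on |100>, I/2 on |101>, 0 on |110>, -I/2 on |111>.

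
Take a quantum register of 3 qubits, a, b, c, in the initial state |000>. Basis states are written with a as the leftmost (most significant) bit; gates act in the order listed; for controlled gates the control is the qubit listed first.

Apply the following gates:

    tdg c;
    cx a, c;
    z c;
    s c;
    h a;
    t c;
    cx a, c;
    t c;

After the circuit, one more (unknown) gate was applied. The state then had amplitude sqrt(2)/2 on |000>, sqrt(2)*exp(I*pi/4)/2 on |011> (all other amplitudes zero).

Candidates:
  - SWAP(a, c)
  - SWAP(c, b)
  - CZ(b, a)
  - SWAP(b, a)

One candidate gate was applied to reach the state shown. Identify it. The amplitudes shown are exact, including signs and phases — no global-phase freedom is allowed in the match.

The applied gate was SWAP(b, a).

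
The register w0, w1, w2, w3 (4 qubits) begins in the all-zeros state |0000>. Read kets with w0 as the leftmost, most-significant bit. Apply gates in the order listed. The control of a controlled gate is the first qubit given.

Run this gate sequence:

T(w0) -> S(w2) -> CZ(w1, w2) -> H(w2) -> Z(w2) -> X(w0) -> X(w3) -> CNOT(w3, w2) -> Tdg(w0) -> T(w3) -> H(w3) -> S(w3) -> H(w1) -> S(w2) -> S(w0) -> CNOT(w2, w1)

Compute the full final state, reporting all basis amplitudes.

The resulting statevector has amplitude 0 on |0000>, 0 on |0001>, 0 on |0010>, 0 on |0011>, 0 on |0100>, 0 on |0101>, 0 on |0110>, 0 on |0111>, -sqrt(2)*I/4 on |1000>, -sqrt(2)/4 on |1001>, -sqrt(2)/4 on |1010>, sqrt(2)*I/4 on |1011>, -sqrt(2)*I/4 on |1100>, -sqrt(2)/4 on |1101>, -sqrt(2)/4 on |1110>, sqrt(2)*I/4 on |1111>.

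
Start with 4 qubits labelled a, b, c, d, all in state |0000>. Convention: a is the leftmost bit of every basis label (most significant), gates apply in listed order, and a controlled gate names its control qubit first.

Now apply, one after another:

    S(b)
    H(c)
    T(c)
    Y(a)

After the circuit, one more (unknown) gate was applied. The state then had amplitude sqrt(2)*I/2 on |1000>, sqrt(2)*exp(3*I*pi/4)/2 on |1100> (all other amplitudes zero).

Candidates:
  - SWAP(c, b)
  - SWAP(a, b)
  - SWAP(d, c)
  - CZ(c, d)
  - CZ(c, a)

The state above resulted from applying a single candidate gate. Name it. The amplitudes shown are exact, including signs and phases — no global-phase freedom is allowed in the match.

The applied gate was SWAP(c, b).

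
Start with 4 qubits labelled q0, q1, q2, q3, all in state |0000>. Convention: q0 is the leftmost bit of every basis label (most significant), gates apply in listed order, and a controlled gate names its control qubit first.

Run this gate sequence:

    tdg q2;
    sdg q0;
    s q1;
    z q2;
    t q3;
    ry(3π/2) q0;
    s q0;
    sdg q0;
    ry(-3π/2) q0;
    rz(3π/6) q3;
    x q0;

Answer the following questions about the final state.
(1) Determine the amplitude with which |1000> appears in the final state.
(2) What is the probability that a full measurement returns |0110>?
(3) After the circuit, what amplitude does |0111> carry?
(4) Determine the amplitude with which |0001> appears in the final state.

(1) |1000> carries amplitude exp(-I*pi/4) in the final state. Key observation: steps 6-9 multiply out to the identity, so the circuit reduces to the remaining gates.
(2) The probability of measuring |0110> is 0.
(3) |0111> carries amplitude 0 in the final state.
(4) |0001> carries amplitude 0 in the final state.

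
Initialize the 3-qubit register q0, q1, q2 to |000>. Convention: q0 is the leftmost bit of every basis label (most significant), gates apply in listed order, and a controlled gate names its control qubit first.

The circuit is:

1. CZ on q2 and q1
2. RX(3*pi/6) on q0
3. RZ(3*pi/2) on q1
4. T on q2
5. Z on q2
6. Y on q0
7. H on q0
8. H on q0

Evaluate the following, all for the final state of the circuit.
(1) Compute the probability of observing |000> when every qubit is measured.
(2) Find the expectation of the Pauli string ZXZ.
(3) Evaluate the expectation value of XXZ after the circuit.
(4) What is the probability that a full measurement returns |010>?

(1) Outcome |000> occurs with probability 1/2.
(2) The observable ZXZ averages to 0.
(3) In the final state, XXZ has expectation 0.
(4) Outcome |010> occurs with probability 0.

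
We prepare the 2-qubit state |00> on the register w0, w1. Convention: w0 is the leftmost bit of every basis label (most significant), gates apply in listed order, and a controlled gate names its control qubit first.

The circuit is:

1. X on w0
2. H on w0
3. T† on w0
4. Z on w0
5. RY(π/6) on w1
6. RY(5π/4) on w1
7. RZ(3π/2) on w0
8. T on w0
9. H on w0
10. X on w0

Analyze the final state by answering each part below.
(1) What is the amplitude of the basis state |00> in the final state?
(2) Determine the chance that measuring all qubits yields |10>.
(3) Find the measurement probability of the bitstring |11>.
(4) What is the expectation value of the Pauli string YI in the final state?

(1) The final state's coefficient on |00> equals (-sqrt(2*sqrt(2) + 4)/16 + sqrt(4 - 2*sqrt(2))/16 + sqrt(12 - 6*sqrt(2))/16 + sqrt(6*sqrt(2) + 12)/16 + I*(-sqrt(2*sqrt(2) + 4) + sqrt(4 - 2*sqrt(2)) + sqrt(12 - 6*sqrt(2)) + sqrt(6*sqrt(2) + 12))/16)*exp(I*pi/4).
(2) The probability of measuring |10> is -sqrt(6)/16 + sqrt(2)/16 + 1/4.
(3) Outcome |11> occurs with probability -sqrt(2)/16 + sqrt(6)/16 + 1/4.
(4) In the final state, YI has expectation -1.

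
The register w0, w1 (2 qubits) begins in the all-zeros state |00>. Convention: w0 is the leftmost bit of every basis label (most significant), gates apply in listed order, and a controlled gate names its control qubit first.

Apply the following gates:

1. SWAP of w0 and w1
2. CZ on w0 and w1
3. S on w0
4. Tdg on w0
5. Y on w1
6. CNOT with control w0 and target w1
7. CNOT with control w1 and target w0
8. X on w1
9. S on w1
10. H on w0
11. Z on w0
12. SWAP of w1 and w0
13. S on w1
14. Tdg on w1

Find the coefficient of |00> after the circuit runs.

The amplitude on |00> is sqrt(2)*I/2.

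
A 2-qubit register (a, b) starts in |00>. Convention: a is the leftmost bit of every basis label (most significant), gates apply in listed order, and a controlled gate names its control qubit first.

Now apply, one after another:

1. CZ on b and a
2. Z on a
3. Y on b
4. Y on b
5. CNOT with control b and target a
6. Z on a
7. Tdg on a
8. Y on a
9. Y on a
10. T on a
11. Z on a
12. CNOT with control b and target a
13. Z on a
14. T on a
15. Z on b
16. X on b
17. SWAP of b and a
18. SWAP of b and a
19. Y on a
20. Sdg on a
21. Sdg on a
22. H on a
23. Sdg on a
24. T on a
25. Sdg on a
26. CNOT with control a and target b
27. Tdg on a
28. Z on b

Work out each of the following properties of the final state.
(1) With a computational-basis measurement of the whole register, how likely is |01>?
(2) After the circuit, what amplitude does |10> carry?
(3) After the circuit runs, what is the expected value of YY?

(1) A full measurement returns |01> with probability 1/2.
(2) The final state's coefficient on |10> equals -sqrt(2)*I/2.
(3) In the final state, YY has expectation -1.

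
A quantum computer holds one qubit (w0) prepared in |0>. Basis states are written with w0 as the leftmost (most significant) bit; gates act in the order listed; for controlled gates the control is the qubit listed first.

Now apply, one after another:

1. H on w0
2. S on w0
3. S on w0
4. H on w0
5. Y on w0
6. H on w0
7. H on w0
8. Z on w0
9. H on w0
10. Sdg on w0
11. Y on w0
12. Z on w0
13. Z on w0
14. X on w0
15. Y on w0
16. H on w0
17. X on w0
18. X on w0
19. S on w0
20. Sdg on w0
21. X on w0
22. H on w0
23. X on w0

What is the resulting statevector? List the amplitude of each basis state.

The final amplitudes are -sqrt(2)*I/2 on |0>, sqrt(2)/2 on |1>. Key observation: gates 6-7 undo each other exactly, leaving only the rest of the circuit to track.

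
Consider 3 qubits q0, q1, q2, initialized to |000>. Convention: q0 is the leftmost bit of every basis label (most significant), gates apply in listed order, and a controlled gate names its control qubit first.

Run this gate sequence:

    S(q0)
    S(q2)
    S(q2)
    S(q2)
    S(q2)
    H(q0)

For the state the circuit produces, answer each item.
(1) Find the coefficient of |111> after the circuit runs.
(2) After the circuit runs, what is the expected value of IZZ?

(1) The final state's coefficient on |111> equals 0. Key observation: the block from step 2 through step 5 cancels to the identity and can be dropped.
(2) The observable IZZ averages to 1.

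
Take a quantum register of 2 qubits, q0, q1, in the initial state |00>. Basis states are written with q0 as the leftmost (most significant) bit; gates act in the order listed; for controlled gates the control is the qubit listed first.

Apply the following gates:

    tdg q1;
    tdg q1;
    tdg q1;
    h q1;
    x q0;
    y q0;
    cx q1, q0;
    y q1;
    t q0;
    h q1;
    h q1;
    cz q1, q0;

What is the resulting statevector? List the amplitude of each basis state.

The final amplitudes are 0 on |00>, sqrt(2)/2 on |01>, -sqrt(2)*exp(I*pi/4)/2 on |10>, 0 on |11>.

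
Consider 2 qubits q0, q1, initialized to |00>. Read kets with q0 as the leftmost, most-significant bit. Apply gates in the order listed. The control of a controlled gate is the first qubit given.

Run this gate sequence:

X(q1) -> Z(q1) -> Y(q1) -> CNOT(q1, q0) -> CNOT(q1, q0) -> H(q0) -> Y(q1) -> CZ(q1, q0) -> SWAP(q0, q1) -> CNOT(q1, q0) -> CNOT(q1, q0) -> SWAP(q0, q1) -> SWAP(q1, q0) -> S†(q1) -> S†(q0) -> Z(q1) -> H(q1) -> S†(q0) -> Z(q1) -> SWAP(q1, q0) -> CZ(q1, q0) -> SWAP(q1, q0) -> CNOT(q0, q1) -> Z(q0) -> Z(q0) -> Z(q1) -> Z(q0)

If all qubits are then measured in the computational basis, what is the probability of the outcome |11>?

Outcome |11> occurs with probability 1/2.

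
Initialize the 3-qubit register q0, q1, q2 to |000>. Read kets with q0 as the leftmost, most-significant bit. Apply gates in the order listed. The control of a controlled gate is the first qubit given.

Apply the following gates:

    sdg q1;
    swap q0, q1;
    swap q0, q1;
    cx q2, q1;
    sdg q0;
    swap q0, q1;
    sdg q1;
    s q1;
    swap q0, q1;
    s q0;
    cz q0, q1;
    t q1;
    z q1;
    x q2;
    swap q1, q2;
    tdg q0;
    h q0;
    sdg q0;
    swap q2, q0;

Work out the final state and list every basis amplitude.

The resulting statevector has amplitude sqrt(2)/2 on |010>, -sqrt(2)*I/2 on |011>, and 0 on every other basis state.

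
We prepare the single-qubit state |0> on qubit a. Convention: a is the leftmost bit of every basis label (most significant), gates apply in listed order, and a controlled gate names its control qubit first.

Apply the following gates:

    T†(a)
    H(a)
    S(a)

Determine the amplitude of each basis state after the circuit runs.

The final amplitudes are sqrt(2)/2 on |0>, sqrt(2)*I/2 on |1>.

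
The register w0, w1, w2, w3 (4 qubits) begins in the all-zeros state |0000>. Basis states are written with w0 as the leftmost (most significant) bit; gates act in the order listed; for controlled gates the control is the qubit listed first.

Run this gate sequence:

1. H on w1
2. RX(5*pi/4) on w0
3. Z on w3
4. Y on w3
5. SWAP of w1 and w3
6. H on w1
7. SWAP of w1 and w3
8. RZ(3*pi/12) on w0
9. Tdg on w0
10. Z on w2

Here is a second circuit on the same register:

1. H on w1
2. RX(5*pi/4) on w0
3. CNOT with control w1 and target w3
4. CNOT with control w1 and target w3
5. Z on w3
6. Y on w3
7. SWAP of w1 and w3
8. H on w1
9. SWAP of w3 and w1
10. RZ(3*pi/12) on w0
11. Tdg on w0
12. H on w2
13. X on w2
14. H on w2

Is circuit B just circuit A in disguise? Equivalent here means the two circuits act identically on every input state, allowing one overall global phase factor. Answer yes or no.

Yes — the two circuits implement the same unitary up to a global phase.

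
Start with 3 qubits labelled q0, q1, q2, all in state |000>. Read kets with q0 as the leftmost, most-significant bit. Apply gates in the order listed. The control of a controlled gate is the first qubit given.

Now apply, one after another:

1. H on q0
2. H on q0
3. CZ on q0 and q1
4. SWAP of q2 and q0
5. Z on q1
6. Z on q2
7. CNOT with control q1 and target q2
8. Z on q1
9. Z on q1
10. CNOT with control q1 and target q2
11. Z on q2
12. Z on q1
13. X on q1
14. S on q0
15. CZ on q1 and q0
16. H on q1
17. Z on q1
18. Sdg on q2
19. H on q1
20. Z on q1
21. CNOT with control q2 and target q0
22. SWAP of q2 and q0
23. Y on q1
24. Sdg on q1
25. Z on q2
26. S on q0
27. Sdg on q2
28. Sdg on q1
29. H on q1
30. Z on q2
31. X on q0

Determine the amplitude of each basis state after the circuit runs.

The resulting statevector has amplitude -sqrt(2)*I/2 on |100>, sqrt(2)*I/2 on |110>, and 0 on every other basis state. Key observation: the block from step 5 through step 12 cancels to the identity and can be dropped.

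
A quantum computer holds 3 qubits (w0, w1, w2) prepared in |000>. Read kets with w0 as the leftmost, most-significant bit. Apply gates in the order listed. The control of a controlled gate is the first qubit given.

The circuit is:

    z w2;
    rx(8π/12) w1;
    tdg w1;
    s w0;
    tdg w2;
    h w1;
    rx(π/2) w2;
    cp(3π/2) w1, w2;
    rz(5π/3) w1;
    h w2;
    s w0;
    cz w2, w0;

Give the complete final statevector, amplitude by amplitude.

After the circuit, the state carries amplitude (-sqrt(2) + sqrt(6)*(1 - I)*exp(I*pi/4) + sqrt(2)*I)*exp(I*pi/6)/8 on |000>, (-sqrt(2) - sqrt(2)*I + sqrt(6)*(1 + I)*exp(I*pi/4))*exp(I*pi/6)/8 on |001>, 0 on |010>, -sqrt(6)*exp(I*pi/12)/4 + sqrt(2)*exp(5*I*pi/6)/4 on |011>, 0 on |100>, 0 on |101>, 0 on |110>, 0 on |111>.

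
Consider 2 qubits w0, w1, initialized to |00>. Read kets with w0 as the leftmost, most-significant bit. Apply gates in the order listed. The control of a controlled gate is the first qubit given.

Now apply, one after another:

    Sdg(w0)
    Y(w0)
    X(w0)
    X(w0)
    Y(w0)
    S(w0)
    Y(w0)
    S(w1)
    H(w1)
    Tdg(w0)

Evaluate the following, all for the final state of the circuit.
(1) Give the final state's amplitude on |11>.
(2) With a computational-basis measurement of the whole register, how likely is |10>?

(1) The final state's coefficient on |11> equals sqrt(2)*exp(I*pi/4)/2.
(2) Outcome |10> occurs with probability 1/2.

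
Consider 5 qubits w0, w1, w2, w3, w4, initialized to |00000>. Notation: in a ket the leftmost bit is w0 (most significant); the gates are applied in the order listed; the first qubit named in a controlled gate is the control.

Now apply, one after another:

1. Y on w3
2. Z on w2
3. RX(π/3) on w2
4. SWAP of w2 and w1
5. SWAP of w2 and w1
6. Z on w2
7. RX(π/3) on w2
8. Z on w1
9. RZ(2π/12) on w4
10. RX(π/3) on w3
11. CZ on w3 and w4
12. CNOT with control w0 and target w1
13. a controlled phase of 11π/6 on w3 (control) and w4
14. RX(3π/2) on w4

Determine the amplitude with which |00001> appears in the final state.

The amplitude on |00001> is -sqrt(2)*exp(5*I*pi/12)/4. Key observation: the block from step 4 through step 5 cancels to the identity and can be dropped.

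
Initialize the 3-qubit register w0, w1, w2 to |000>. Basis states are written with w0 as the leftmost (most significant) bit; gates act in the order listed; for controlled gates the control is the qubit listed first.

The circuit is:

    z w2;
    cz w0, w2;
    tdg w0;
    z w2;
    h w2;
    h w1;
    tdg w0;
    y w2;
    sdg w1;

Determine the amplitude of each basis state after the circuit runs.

After the circuit, the state carries amplitude -I/2 on |000>, I/2 on |001>, -1/2 on |010>, 1/2 on |011>, 0 on |100>, 0 on |101>, 0 on |110>, 0 on |111>.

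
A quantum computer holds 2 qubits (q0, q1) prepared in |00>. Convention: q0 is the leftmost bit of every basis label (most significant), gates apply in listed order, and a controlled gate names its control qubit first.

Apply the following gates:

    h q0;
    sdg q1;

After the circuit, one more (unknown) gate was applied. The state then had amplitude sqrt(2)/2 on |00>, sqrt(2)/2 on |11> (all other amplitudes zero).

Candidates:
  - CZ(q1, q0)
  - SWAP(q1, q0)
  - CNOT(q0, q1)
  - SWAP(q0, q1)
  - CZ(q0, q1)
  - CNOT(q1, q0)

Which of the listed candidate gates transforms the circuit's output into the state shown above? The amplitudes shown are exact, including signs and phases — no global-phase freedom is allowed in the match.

The unique candidate consistent with the amplitudes is CNOT(q0, q1).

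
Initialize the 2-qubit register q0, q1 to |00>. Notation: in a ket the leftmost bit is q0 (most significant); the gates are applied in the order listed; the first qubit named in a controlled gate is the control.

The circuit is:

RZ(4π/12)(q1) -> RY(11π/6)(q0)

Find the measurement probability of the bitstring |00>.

Outcome |00> occurs with probability sqrt(3)/4 + 1/2.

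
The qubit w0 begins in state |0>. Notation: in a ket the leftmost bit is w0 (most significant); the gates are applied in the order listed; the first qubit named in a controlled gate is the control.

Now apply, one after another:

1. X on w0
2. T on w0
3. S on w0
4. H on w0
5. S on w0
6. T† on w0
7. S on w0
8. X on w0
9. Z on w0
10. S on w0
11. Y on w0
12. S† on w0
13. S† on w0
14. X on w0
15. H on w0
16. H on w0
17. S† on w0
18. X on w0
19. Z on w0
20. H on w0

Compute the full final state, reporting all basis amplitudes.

The final amplitudes are -1/2 - exp(I*pi/4)/2 on |0>, 1/2 - exp(I*pi/4)/2 on |1>.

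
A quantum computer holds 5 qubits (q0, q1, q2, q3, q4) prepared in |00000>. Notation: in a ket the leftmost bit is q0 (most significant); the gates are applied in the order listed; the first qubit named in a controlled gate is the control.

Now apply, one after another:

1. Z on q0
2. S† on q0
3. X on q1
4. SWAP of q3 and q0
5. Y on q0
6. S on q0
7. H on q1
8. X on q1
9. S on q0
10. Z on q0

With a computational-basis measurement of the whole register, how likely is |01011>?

The probability of measuring |01011> is 0.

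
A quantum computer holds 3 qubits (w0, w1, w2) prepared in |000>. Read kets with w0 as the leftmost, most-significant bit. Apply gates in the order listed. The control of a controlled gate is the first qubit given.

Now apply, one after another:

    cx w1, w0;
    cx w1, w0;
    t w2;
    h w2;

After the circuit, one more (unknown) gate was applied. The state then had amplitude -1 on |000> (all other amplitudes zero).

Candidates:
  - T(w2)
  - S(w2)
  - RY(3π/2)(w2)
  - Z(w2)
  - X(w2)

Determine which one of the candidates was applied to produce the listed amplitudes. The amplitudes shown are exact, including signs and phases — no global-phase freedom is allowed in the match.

It was RY(3π/2)(w2) that produced the state shown. Key observation: steps 1-2 multiply out to the identity, so the circuit reduces to the remaining gates.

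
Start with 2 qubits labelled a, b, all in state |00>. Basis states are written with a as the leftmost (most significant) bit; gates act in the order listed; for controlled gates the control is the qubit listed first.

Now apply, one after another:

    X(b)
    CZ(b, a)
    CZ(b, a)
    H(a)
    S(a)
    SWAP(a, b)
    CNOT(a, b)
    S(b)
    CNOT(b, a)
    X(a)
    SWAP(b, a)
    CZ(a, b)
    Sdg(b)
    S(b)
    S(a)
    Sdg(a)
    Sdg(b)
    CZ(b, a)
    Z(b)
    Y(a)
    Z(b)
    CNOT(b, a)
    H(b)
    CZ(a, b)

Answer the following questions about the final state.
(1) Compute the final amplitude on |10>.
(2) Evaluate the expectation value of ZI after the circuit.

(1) The amplitude on |10> is -1/2 - I/2.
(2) The observable ZI averages to -1.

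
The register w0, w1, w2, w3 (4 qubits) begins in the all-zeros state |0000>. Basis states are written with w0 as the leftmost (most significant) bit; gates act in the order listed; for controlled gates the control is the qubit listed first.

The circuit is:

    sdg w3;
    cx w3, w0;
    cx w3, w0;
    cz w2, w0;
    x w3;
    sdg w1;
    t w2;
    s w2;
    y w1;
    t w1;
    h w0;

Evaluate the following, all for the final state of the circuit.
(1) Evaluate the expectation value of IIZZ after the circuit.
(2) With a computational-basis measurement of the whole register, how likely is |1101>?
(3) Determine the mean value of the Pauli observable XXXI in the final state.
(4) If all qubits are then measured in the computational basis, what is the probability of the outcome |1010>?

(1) The expectation value of IIZZ is -1.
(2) The probability of measuring |1101> is 1/2.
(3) The expectation value of XXXI is 0.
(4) Outcome |1010> occurs with probability 0.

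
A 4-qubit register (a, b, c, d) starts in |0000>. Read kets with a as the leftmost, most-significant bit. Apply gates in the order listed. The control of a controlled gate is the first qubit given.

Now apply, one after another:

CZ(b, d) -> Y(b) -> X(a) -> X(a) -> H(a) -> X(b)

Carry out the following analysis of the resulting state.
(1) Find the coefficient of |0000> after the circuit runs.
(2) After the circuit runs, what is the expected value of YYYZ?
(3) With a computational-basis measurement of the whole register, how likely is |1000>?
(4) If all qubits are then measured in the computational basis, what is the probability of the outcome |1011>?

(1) The final state's coefficient on |0000> equals sqrt(2)*I/2. Key observation: gates 3-4 undo each other exactly, leaving only the rest of the circuit to track.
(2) In the final state, YYYZ has expectation 0.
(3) A full measurement returns |1000> with probability 1/2.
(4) A full measurement returns |1011> with probability 0.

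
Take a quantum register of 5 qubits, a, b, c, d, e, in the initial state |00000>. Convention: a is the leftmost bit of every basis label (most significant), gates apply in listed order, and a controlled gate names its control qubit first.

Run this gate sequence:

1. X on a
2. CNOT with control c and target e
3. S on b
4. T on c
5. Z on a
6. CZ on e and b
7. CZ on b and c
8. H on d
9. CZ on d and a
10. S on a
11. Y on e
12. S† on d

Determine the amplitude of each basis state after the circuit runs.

The final amplitudes are sqrt(2)/2 on |10001>, sqrt(2)*I/2 on |10011>, and 0 on every other basis state.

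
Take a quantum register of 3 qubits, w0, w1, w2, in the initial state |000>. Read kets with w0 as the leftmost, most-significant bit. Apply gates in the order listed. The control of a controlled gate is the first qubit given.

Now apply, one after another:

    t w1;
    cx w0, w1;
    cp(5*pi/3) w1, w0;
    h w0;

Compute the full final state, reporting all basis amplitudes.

The resulting statevector has amplitude sqrt(2)/2 on |000>, sqrt(2)/2 on |100>, and 0 on every other basis state.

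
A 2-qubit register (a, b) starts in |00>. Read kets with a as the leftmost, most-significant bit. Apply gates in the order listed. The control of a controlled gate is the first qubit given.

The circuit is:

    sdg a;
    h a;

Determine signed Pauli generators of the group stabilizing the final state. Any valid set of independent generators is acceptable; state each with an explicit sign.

One valid set of independent stabilizer generators is +XI, +IZ (any independent generating set of the same group is equally correct).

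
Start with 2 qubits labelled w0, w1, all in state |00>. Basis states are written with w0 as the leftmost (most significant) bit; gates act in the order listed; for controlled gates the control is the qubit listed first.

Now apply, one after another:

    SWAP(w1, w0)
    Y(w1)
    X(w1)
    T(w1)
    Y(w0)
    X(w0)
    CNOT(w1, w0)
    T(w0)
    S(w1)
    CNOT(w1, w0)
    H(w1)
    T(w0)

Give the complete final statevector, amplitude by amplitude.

The final amplitudes are -sqrt(2)/2 on |00>, -sqrt(2)/2 on |01>, 0 on |10>, 0 on |11>.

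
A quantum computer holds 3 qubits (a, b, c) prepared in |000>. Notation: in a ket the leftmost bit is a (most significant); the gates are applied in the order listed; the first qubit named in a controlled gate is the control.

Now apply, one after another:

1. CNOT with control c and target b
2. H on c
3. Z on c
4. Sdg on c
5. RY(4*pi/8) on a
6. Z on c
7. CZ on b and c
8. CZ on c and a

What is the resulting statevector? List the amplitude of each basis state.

The resulting statevector has amplitude 1/2 on |000>, -I/2 on |001>, 0 on |010>, 0 on |011>, 1/2 on |100>, I/2 on |101>, 0 on |110>, 0 on |111>.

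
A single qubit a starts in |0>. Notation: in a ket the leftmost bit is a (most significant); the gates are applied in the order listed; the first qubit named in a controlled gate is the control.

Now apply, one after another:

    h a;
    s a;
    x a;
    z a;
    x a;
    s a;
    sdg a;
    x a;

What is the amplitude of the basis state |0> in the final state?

The final state's coefficient on |0> equals sqrt(2)*I/2. Key observation: gates 5-8 undo each other exactly, leaving only the rest of the circuit to track.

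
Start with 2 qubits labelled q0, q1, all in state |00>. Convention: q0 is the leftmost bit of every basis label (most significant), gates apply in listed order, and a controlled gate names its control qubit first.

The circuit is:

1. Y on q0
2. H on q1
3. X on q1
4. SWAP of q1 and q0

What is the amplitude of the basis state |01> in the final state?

|01> carries amplitude sqrt(2)*I/2 in the final state.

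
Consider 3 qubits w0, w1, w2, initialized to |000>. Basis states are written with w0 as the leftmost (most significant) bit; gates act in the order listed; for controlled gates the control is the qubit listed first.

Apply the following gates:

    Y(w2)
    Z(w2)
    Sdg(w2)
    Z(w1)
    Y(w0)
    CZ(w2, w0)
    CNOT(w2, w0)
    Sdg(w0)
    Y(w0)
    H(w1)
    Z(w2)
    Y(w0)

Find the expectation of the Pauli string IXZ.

The expectation value of IXZ is -1.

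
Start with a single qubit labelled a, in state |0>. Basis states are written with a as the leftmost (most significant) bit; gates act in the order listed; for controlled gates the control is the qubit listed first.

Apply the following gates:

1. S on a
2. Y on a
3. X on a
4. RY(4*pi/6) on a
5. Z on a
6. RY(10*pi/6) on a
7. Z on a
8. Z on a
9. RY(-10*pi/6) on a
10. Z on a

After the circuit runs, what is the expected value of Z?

The expectation value of Z is -1/2. Key observation: the block from step 5 through step 10 cancels to the identity and can be dropped.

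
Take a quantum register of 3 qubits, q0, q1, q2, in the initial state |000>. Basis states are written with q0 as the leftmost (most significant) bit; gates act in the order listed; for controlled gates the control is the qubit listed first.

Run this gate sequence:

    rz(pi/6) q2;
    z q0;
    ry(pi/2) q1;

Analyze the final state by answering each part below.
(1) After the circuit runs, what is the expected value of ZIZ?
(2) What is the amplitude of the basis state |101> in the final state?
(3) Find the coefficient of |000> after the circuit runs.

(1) The expectation value of ZIZ is 1.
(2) The amplitude on |101> is 0.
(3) |000> carries amplitude -sqrt(2)*exp(11*I*pi/12)/2 in the final state.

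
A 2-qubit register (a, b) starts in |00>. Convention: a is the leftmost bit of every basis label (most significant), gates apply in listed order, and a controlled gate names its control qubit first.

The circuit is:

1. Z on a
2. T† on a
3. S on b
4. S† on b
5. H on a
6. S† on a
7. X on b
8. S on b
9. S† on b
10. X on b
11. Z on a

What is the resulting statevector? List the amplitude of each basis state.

The resulting statevector has amplitude sqrt(2)/2 on |00>, 0 on |01>, sqrt(2)*I/2 on |10>, 0 on |11>.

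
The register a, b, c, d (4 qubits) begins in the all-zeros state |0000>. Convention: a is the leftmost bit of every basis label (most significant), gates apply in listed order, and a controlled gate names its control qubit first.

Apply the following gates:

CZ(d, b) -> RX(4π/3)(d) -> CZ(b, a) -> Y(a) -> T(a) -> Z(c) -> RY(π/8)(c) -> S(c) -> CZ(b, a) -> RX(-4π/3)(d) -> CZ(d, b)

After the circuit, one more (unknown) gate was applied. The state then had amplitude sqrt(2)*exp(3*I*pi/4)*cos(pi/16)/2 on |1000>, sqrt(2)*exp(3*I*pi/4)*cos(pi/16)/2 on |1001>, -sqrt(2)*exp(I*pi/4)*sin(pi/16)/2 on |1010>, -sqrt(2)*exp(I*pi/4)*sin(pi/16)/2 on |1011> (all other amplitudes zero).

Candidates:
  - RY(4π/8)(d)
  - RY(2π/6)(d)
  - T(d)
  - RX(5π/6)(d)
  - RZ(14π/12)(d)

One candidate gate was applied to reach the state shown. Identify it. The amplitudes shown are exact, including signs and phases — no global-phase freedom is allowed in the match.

It was RY(4π/8)(d) that produced the state shown.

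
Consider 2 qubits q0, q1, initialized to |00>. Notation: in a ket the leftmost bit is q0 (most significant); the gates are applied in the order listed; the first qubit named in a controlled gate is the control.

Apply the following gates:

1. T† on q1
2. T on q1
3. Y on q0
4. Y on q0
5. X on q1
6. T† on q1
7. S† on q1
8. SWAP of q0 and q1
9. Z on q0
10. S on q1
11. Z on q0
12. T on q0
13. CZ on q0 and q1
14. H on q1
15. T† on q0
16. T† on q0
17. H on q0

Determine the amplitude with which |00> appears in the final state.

The final state's coefficient on |00> equals -1/2.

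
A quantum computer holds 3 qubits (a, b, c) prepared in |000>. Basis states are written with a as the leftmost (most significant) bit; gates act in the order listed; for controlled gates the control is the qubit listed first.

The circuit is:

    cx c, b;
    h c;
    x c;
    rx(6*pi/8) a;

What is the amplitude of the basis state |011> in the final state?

|011> carries amplitude 0 in the final state.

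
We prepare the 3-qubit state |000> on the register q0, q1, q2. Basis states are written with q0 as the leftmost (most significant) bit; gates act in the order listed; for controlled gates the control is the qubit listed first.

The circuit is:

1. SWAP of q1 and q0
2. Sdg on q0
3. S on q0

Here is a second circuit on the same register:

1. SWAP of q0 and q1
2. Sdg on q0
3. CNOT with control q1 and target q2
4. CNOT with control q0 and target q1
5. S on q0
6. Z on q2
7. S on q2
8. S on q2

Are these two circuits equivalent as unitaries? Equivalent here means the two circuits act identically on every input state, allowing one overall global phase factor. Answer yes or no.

No — the two circuits implement different unitaries, even allowing a global phase.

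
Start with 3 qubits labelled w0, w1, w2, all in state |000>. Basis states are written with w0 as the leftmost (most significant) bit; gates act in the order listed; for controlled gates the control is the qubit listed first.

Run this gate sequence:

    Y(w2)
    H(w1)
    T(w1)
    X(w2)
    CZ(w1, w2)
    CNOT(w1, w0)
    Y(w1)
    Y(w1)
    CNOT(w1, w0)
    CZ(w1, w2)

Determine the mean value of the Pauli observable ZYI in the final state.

In the final state, ZYI has expectation sqrt(2)/2. Key observation: steps 5-10 multiply out to the identity, so the circuit reduces to the remaining gates.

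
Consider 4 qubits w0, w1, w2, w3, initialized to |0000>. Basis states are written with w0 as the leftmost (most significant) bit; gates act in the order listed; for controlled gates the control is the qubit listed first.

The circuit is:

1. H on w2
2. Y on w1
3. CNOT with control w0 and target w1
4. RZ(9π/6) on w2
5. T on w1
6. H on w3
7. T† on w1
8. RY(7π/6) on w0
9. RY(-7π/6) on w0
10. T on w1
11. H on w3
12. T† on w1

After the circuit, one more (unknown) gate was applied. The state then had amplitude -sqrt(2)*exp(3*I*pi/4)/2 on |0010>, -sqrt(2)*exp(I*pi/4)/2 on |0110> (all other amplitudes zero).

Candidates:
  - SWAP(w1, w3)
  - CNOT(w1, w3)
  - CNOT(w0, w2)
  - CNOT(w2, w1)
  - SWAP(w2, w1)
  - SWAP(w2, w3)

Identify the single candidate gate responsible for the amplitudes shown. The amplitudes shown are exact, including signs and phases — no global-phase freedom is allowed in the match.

It was SWAP(w2, w1) that produced the state shown.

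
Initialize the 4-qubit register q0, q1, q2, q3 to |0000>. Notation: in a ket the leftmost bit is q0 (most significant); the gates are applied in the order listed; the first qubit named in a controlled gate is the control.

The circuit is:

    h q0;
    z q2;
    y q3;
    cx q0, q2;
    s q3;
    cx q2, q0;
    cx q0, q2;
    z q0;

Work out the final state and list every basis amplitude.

The resulting statevector has amplitude -sqrt(2)/2 on |0001>, -sqrt(2)/2 on |0011>, and 0 on every other basis state.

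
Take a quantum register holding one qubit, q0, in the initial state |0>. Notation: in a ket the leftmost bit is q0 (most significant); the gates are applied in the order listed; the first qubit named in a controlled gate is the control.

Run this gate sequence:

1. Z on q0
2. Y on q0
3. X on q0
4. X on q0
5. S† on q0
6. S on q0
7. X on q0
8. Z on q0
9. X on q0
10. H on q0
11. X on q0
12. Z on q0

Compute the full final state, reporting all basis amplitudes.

The final amplitudes are -sqrt(2)*I/2 on |0>, -sqrt(2)*I/2 on |1>.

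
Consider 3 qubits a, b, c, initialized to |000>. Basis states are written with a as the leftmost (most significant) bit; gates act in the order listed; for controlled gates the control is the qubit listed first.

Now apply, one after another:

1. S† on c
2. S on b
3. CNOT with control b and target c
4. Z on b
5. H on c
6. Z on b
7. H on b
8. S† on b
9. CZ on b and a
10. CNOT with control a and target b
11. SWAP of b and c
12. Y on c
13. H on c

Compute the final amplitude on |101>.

The amplitude on |101> is 0.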